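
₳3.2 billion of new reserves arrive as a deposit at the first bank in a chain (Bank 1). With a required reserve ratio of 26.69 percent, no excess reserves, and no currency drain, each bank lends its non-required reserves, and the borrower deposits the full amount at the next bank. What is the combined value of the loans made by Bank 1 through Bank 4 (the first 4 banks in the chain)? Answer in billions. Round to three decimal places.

₳6.251 billion

Bank i lends (1 − rr)^i of the original deposit: Bank 1 lends 3.2·0.7331 ≈ 2.3459, Bank 2 lends 3.2·0.7331² ≈ 1.7198, and so on.
Summing a geometric series: total = 3.2·[0.7331·(1 − 0.7331^4) / (1 − 0.7331)] ≈ 6.2508 billion.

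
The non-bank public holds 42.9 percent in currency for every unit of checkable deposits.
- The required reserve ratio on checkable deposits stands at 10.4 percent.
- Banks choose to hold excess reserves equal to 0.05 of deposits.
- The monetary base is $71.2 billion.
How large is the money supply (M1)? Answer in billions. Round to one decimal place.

$174.5 billion

The money multiplier is m = (1 + c) / (rr + e + c) = (1 + 0.429) / (0.104 + 0.05 + 0.429) ≈ 2.4511.
So M = m × MB = 2.4511 × 71.2 ≈ 174.5183 billion.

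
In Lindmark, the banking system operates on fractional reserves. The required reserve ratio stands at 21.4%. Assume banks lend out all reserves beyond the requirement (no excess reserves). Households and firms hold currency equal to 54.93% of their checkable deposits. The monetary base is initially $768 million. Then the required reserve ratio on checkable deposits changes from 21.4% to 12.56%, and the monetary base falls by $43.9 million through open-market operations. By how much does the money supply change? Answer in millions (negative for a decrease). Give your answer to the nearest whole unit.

Before: m₁ = (1 + 0.5493) / (0.214 + 0.5493) ≈ 2.0297, MB₁ = 768, so M₁ = 2.0297 × 768 = 1558.8096 million.
After: m₂ = (1 + 0.5493) / (0.1256 + 0.5493) ≈ 2.2956, MB₂ = 768 − 43.9 = 724.1, so M₂ = 2.2956 × 724.1 ≈ 1662.244 million.
ΔM = M₂ − M₁ = 1662.244 − 1558.8096 = 103.4344 million.

$103 million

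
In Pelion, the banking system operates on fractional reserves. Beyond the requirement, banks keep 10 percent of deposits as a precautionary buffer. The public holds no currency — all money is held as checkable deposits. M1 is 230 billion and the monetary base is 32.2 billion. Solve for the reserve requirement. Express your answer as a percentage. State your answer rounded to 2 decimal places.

Using m = M/MB = 230/32.2 ≈ 7.142857. Since m = (1 + c)/(c + rr + e), the denominator satisfies c + rr + e = (1 + c)/m = (1 + 0) / 7.142857 ≈ 0.140000.
With c = 0 and e = 0.1, the reserve requirement is 0.140000 − 0 − 0.1 = 0.04.

4.00%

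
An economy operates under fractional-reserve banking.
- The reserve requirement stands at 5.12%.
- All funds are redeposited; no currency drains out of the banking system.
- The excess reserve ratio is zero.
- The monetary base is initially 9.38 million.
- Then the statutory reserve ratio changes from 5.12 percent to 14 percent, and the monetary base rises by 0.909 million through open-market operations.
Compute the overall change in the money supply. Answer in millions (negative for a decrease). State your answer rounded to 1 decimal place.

-109.7 million

Before: m₁ = 1 / (0.0512) ≈ 19.5312, MB₁ = 9.38, so M₁ = 19.5312 × 9.38 ≈ 183.2027 million.
After: m₂ = 1 / (0.14) ≈ 7.1429, MB₂ = 9.38 + 0.909 = 10.289, so M₂ = 7.1429 × 10.289 ≈ 73.4933 million.
ΔM = M₂ − M₁ = 73.4933 − 183.2027 = -109.7094 million.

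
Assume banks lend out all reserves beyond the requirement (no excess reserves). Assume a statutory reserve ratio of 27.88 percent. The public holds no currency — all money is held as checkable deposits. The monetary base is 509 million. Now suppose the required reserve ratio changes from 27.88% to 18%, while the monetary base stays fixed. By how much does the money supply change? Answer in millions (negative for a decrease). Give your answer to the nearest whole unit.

1002 million

Initially m₁ = 1 / (0.2788) ≈ 3.5868, so M₁ = 3.5868 × 509 = 1825.6812 million.
After the change m₂ = 1 / (0.18) ≈ 5.5556, so M₂ = 5.5556 × 509 = 2827.8004 million.
ΔM = M₂ − M₁ = 2827.8004 − 1825.6812 = 1002.1192 million.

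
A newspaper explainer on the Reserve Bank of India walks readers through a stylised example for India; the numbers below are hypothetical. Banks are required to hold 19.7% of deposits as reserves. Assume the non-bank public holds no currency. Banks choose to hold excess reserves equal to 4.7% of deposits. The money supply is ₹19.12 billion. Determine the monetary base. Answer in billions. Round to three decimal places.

The money multiplier is m = 1 / (rr + e) = 1 / (0.197 + 0.047) ≈ 4.098361.
MB = M / m = 19.12 / 4.098361 ≈ 4.6653 billion.

₹4.665 billion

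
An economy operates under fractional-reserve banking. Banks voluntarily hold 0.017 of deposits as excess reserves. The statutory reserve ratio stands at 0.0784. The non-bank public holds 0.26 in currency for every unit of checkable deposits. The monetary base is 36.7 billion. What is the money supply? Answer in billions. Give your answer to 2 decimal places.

The money multiplier is m = (1 + c) / (rr + e + c) = (1 + 0.26) / (0.0784 + 0.017 + 0.26) ≈ 3.54530.
So M = m × MB = 3.54530 × 36.7 ≈ 130.1125 billion.

130.11 billion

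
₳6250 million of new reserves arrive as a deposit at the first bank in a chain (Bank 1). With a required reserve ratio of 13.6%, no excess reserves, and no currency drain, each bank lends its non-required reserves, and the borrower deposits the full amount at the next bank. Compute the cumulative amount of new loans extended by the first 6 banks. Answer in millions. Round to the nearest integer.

₳23189 million

Bank i lends (1 − rr)^i of the original deposit: Bank 1 lends 6250·0.8640 = 5400.0000, Bank 2 lends 6250·0.8640² = 4665.6000, and so on.
Summing a geometric series: total = 6250·[0.8640·(1 − 0.8640^6) / (1 − 0.8640)] ≈ 23188.6489 million.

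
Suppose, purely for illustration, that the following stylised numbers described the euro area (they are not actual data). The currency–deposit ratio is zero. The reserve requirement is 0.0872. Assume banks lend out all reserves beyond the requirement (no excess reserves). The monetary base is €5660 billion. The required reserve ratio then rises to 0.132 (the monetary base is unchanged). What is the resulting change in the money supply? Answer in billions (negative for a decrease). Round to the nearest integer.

-22029 billion

Initially m₁ = 1 / (0.0872) ≈ 11.46789, so M₁ = 11.46789 × 5660 = 64908.2574 billion.
After the change m₂ = 1 / (0.132) ≈ 7.57576, so M₂ = 7.57576 × 5660 = 42878.8016 billion.
ΔM = M₂ − M₁ = 42878.8016 − 64908.2574 = -22029.4558 billion.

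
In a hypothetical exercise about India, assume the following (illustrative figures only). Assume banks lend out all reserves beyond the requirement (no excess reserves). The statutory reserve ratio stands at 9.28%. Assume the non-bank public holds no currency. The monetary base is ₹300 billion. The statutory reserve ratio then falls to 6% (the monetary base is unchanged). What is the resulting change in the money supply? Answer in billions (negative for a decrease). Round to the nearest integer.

Initially m₁ = 1 / (0.0928) ≈ 10.7759, so M₁ = 10.7759 × 300 = 3232.77 billion.
After the change m₂ = 1 / (0.06) ≈ 16.6667, so M₂ = 16.6667 × 300 = 5000.01 billion.
ΔM = M₂ − M₁ = 5000.01 − 3232.77 = 1767.24 billion.

₹1767 billion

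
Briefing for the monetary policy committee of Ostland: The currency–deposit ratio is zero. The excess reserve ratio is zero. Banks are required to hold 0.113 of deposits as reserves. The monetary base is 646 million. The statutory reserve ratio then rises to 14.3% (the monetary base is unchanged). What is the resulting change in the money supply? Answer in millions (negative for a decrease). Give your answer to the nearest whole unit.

-1199 million

Initially m₁ = 1 / (0.113) ≈ 8.8496, so M₁ = 8.8496 × 646 = 5716.8416 million.
After the change m₂ = 1 / (0.143) ≈ 6.9930, so M₂ = 6.9930 × 646 = 4517.478 million.
ΔM = M₂ − M₁ = 4517.478 − 5716.8416 = -1199.3636 million.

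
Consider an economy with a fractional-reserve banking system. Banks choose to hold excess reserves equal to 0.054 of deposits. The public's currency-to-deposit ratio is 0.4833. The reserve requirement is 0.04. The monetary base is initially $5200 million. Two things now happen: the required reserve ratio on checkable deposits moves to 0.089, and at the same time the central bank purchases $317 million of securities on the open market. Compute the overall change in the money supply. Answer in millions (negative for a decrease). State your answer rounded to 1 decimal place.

-294.5 million

Before: m₁ = (1 + 0.4833) / (0.04 + 0.054 + 0.4833) ≈ 2.569375, MB₁ = 5200, so M₁ = 2.569375 × 5200 = 13360.75 million.
After: m₂ = (1 + 0.4833) / (0.089 + 0.054 + 0.4833) ≈ 2.368354, MB₂ = 5200 + 317 = 5517, so M₂ = 2.368354 × 5517 ≈ 13066.209 million.
ΔM = M₂ − M₁ = 13066.209 − 13360.75 = -294.541 million.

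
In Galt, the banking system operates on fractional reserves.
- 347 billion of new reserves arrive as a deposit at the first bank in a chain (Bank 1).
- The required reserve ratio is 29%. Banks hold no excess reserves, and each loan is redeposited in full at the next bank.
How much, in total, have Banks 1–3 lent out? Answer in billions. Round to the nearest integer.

545 billion

Bank i lends (1 − rr)^i of the original deposit: Bank 1 lends 347·0.7100 = 246.3700, Bank 2 lends 347·0.7100² = 174.9227, and so on.
Summing a geometric series: total = 347·[0.7100·(1 − 0.7100^3) / (1 − 0.7100)] ≈ 545.4878 billion.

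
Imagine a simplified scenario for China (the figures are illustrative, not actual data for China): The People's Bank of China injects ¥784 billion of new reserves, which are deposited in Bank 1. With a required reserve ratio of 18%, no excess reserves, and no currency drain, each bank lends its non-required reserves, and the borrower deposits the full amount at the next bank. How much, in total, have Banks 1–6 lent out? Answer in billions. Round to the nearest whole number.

¥2486 billion

Bank i lends (1 − rr)^i of the original deposit: Bank 1 lends 784·0.8200 = 642.8800, Bank 2 lends 784·0.8200² = 527.1616, and so on.
Summing a geometric series: total = 784·[0.8200·(1 − 0.8200^6) / (1 − 0.8200)] ≈ 2485.7788 billion.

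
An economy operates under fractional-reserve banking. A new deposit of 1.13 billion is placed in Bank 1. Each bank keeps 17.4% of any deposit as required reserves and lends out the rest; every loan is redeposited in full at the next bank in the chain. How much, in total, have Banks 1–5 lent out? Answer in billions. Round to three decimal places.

Bank i lends (1 − rr)^i of the original deposit: Bank 1 lends 1.13·0.8260 ≈ 0.9334, Bank 2 lends 1.13·0.8260² ≈ 0.7710, and so on.
Summing a geometric series: total = 1.13·[0.8260·(1 − 0.8260^5) / (1 − 0.8260)] ≈ 3.3017 billion.

3.302 billion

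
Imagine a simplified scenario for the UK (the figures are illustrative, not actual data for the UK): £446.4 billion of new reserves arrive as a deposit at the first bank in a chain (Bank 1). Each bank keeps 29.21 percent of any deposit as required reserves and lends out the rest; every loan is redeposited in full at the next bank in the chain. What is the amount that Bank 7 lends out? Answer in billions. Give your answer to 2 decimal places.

Each bank lends a fraction (1 − rr) = 0.7079 of the deposit it receives, so Bank 7 receives 446.4·0.7079^6 and lends 446.4·0.7079^7 ≈ 39.7674 billion.

£39.77 billion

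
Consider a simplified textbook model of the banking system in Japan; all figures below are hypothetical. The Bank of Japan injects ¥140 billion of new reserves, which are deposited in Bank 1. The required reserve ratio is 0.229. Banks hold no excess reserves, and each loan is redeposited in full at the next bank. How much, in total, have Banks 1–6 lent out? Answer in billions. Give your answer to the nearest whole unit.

Bank i lends (1 − rr)^i of the original deposit: Bank 1 lends 140·0.7710 = 107.9400, Bank 2 lends 140·0.7710² ≈ 83.2217, and so on.
Summing a geometric series: total = 140·[0.7710·(1 − 0.7710^6) / (1 − 0.7710)] ≈ 372.3450 billion.

¥372 billion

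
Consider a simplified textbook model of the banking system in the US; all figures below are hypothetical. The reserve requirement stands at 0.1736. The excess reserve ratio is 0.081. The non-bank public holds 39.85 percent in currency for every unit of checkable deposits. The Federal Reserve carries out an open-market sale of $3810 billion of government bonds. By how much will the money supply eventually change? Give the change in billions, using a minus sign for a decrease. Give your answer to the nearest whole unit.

-8158 billion

The money multiplier is m = (1 + c) / (rr + e + c) = (1 + 0.3985) / (0.1736 + 0.081 + 0.3985) ≈ 2.14133.
The sale removes 3810 billion of base, so ΔM = m × ΔMB = 2.14133 × (−3810) = -8158.4673 billion.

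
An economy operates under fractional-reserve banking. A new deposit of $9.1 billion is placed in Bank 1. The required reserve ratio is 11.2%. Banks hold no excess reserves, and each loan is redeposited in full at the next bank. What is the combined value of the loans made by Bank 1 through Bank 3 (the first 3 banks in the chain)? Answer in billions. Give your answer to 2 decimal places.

Bank i lends (1 − rr)^i of the original deposit: Bank 1 lends 9.1·0.8880 = 8.0808, Bank 2 lends 9.1·0.8880² ≈ 7.1758, and so on.
Summing a geometric series: total = 9.1·[0.8880·(1 − 0.8880^3) / (1 − 0.8880)] ≈ 21.6286 billion.

$21.63 billion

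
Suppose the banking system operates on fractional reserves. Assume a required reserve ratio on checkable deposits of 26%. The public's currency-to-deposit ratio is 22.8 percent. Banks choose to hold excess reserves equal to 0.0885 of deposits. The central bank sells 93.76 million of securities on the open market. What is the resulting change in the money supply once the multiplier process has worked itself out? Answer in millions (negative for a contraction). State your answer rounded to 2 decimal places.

The money multiplier is m = (1 + c) / (rr + e + c) = (1 + 0.228) / (0.26 + 0.0885 + 0.228) ≈ 2.13010.
The sale removes 93.76 million of base, so ΔM = m × ΔMB = 2.13010 × (−93.76) ≈ -199.7182 million.

-199.72 million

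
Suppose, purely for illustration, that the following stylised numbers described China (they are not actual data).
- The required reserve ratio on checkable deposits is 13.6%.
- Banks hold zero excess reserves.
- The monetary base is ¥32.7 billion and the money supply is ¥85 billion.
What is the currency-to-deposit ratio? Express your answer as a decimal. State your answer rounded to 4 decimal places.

0.4042

Using m = M/MB = 85/32.7 ≈ 2.599388. From m = (1 + c)/(c + rr + e), rearranging gives 1 + c = m·(c + rr + e), so c·(1 − m) = m·(rr + e) − 1.
Hence c = [m·(rr + e) − 1]/(1 − m) = [2.599388 × (0.136 + 0) − 1] / (1 − 2.599388) ≈ 0.404207.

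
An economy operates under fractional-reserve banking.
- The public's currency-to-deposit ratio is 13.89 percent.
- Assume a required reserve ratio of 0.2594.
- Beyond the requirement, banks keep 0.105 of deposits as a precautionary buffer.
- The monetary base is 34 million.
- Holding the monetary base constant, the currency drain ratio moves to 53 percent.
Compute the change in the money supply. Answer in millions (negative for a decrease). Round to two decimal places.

Initially m₁ = (1 + 0.1389) / (0.2594 + 0.105 + 0.1389) ≈ 2.26287, so M₁ = 2.26287 × 34 ≈ 76.9376 million.
After the change m₂ = (1 + 0.53) / (0.2594 + 0.105 + 0.53) ≈ 1.71064, so M₂ = 1.71064 × 34 ≈ 58.1618 million.
ΔM = M₂ − M₁ = 58.1618 − 76.9376 = -18.7758 million.

-18.78 million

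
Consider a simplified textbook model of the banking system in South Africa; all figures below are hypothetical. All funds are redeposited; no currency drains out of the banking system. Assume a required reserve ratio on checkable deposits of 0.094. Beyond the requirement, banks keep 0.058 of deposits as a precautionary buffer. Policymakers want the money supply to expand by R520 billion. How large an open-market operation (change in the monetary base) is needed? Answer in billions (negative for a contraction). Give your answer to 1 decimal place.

The money multiplier is m = 1 / (rr + e) = 1 / (0.094 + 0.058) ≈ 6.57895.
ΔMB = ΔM / m = (+520) / 6.57895 ≈ 79.04 billion.

R79.0 billion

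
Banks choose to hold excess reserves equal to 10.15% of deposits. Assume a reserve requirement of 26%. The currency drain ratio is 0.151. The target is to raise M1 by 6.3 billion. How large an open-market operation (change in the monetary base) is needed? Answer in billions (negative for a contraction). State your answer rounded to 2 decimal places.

The money multiplier is m = (1 + c) / (rr + e + c) = (1 + 0.151) / (0.26 + 0.1015 + 0.151) ≈ 2.2459.
ΔMB = ΔM / m = (+6.3) / 2.2459 ≈ 2.8051 billion.

2.81 billion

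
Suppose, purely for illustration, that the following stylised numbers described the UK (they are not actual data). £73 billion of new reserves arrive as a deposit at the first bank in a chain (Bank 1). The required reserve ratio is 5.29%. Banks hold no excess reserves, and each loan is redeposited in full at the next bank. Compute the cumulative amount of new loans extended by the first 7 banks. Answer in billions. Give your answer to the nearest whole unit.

£414 billion

Bank i lends (1 − rr)^i of the original deposit: Bank 1 lends 73·0.9471 = 69.1383, Bank 2 lends 73·0.9471² ≈ 65.4809, and so on.
Summing a geometric series: total = 73·[0.9471·(1 − 0.9471^7) / (1 − 0.9471)] ≈ 413.5870 billion.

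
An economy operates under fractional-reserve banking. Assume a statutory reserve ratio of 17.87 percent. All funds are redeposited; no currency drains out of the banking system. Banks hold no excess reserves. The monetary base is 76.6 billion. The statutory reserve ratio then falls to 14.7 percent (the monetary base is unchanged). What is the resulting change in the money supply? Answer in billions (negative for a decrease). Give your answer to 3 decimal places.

Initially m₁ = 1 / (0.1787) ≈ 5.595971, so M₁ = 5.595971 × 76.6 ≈ 428.6514 billion.
After the change m₂ = 1 / (0.147) ≈ 6.802721, so M₂ = 6.802721 × 76.6 ≈ 521.0884 billion.
ΔM = M₂ − M₁ = 521.0884 − 428.6514 = 92.437 billion.

92.437 billion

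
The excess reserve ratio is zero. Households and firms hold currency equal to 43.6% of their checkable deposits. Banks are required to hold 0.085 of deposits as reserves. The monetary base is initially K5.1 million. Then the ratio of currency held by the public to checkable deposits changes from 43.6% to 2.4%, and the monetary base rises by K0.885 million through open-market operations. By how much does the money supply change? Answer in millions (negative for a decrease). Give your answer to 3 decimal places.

K42.169 million

Before: m₁ = (1 + 0.436) / (0.085 + 0.436) ≈ 2.75624, MB₁ = 5.1, so M₁ = 2.75624 × 5.1 ≈ 14.0568 million.
After: m₂ = (1 + 0.024) / (0.085 + 0.024) ≈ 9.39450, MB₂ = 5.1 + 0.885 = 5.985, so M₂ = 9.39450 × 5.985 ≈ 56.2261 million.
ΔM = M₂ − M₁ = 56.2261 − 14.0568 = 42.1693 million.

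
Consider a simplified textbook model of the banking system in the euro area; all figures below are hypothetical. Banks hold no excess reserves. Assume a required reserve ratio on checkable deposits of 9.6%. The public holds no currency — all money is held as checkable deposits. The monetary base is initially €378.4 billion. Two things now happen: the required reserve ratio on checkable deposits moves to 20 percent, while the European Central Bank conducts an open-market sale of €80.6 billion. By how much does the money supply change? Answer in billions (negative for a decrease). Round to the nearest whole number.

-2453 billion

Before: m₁ = 1 / (0.096) ≈ 10.4167, MB₁ = 378.4, so M₁ = 10.4167 × 378.4 ≈ 3941.6793 billion.
After: m₂ = 1 / (0.2) = 5, MB₂ = 378.4 − 80.6 = 297.8, so M₂ = 5 × 297.8 = 1489 billion.
ΔM = M₂ − M₁ = 1489 − 3941.6793 = -2452.6793 billion.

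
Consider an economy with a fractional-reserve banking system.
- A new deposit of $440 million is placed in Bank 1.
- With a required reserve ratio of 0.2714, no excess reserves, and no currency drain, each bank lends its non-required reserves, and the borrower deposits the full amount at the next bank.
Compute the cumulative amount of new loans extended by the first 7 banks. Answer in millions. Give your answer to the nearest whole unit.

Bank i lends (1 − rr)^i of the original deposit: Bank 1 lends 440·0.7286 = 320.5840, Bank 2 lends 440·0.7286² ≈ 233.5775, and so on.
Summing a geometric series: total = 440·[0.7286·(1 − 0.7286^7) / (1 − 0.7286)] ≈ 1052.4706 million.

$1052 million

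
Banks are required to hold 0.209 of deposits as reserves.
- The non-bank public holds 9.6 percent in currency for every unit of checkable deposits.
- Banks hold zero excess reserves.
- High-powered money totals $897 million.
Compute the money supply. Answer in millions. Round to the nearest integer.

The money multiplier is m = (1 + c) / (rr + c) = (1 + 0.096) / (0.209 + 0.096) ≈ 3.5934.
So M = m × MB = 3.5934 × 897 = 3223.2798 million.

$3223 million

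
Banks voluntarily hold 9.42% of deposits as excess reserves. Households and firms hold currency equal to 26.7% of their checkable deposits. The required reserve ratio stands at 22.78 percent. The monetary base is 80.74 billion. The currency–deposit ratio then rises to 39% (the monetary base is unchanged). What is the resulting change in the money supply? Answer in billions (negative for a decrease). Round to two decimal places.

-16.06 billion

Initially m₁ = (1 + 0.267) / (0.2278 + 0.0942 + 0.267) ≈ 2.15110, so M₁ = 2.15110 × 80.74 ≈ 173.6798 billion.
After the change m₂ = (1 + 0.39) / (0.2278 + 0.0942 + 0.39) ≈ 1.95225, so M₂ = 1.95225 × 80.74 ≈ 157.6247 billion.
ΔM = M₂ − M₁ = 157.6247 − 173.6798 = -16.0551 billion.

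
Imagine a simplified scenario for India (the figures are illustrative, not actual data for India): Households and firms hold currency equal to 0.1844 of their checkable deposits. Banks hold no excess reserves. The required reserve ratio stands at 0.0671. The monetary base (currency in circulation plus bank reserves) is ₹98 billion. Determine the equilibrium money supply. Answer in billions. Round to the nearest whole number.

₹462 billion

The money multiplier is m = (1 + c) / (rr + c) = (1 + 0.1844) / (0.0671 + 0.1844) ≈ 4.7093.
So M = m × MB = 4.7093 × 98 = 461.5114 billion.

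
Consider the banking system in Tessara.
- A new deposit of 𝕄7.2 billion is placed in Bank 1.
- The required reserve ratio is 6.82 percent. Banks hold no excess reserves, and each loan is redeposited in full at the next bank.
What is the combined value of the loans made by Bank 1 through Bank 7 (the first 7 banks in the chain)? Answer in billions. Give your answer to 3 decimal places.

Bank i lends (1 − rr)^i of the original deposit: Bank 1 lends 7.2·0.9318 ≈ 6.7090, Bank 2 lends 7.2·0.9318² ≈ 6.2514, and so on.
Summing a geometric series: total = 7.2·[0.9318·(1 − 0.9318^7) / (1 − 0.9318)] ≈ 38.3748 billion.

𝕄38.375 billion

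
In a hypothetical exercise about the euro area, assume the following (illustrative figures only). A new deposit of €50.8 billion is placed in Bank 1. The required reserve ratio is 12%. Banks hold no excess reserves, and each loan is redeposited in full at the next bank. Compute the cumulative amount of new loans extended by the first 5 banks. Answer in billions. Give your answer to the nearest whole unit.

€176 billion

Bank i lends (1 − rr)^i of the original deposit: Bank 1 lends 50.8·0.8800 = 44.7040, Bank 2 lends 50.8·0.8800² ≈ 39.3395, and so on.
Summing a geometric series: total = 50.8·[0.8800·(1 − 0.8800^5) / (1 − 0.8800)] ≈ 175.9356 billion.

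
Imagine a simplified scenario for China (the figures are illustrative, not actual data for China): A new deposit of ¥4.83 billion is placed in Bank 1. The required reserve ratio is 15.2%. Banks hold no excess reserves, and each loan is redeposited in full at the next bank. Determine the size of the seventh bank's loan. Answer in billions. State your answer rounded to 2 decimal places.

Each bank lends a fraction (1 − rr) = 0.8480 of the deposit it receives, so Bank 7 receives 4.83·0.8480^6 and lends 4.83·0.8480^7 ≈ 1.5231 billion.

¥1.52 billion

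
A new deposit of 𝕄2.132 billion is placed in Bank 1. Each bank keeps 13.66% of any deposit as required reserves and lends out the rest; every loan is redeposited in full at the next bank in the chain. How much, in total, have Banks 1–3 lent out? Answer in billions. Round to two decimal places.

𝕄4.80 billion

Bank i lends (1 − rr)^i of the original deposit: Bank 1 lends 2.132·0.8634 ≈ 1.8408, Bank 2 lends 2.132·0.8634² ≈ 1.5893, and so on.
Summing a geometric series: total = 2.132·[0.8634·(1 − 0.8634^3) / (1 − 0.8634)] ≈ 4.8023 billion.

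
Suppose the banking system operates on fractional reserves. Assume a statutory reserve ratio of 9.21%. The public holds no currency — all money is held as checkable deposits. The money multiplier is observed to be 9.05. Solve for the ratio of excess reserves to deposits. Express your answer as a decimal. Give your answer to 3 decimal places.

0.018

Using m = 9.05. Since m = (1 + c)/(c + rr + e), the denominator satisfies c + rr + e = (1 + c)/m = (1 + 0) / 9.05 ≈ 0.110497.
With c = 0 and rr = 0.0921, the ratio of excess reserves to deposits is 0.110497 − 0 − 0.0921 = 0.018397.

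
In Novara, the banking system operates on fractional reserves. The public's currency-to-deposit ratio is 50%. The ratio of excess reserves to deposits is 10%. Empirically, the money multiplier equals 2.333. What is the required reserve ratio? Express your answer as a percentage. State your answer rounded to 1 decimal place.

Using m = 2.333. Since m = (1 + c)/(c + rr + e), the denominator satisfies c + rr + e = (1 + c)/m = (1 + 0.5) / 2.333 ≈ 0.642949.
With c = 0.5 and e = 0.1, the required reserve ratio is 0.642949 − 0.5 − 0.1 = 0.042949.

4.3%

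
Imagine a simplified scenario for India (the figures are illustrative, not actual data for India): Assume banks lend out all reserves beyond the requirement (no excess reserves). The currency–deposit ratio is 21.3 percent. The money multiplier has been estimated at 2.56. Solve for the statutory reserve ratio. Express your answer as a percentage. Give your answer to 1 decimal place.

26.1%

Using m = 2.56. Since m = (1 + c)/(c + rr + e), the denominator satisfies c + rr + e = (1 + c)/m = (1 + 0.213) / 2.56 ≈ 0.473828.
With c = 0.213 and e = 0, the statutory reserve ratio is 0.473828 − 0.213 − 0 = 0.260828.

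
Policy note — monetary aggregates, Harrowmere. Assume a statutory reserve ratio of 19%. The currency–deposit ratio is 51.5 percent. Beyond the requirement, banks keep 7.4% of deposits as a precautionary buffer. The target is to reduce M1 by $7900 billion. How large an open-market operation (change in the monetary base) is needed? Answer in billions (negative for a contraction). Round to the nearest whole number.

-4062 billion

The money multiplier is m = (1 + c) / (rr + e + c) = (1 + 0.515) / (0.19 + 0.074 + 0.515) ≈ 1.94480.
ΔMB = ΔM / m = (−7900) / 1.94480 ≈ -4062.1144 billion.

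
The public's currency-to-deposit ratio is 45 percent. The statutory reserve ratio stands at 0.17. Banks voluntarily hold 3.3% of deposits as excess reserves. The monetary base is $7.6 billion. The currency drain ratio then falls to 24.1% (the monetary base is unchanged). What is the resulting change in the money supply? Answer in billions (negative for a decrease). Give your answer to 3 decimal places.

Initially m₁ = (1 + 0.45) / (0.17 + 0.033 + 0.45) ≈ 2.22052, so M₁ = 2.22052 × 7.6 ≈ 16.876 billion.
After the change m₂ = (1 + 0.241) / (0.17 + 0.033 + 0.241) ≈ 2.79505, so M₂ = 2.79505 × 7.6 ≈ 21.2424 billion.
ΔM = M₂ − M₁ = 21.2424 − 16.876 = 4.3664 billion.

$4.366 billion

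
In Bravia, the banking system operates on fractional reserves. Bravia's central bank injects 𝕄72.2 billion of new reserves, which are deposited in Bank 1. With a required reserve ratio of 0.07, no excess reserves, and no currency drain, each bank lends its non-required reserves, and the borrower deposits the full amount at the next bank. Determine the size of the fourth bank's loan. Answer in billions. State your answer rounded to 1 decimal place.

𝕄54.0 billion

Each bank lends a fraction (1 − rr) = 0.9300 of the deposit it receives, so Bank 4 receives 72.2·0.9300^3 and lends 72.2·0.9300^4 ≈ 54.0094 billion.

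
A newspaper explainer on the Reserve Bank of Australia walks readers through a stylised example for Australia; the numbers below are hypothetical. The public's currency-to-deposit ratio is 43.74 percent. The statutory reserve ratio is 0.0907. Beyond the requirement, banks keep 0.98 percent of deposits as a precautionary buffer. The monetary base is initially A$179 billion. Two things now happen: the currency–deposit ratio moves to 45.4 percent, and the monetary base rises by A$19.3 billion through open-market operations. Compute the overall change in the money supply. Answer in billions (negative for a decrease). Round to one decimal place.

Before: m₁ = (1 + 0.4374) / (0.0907 + 0.0098 + 0.4374) ≈ 2.67224, MB₁ = 179, so M₁ = 2.67224 × 179 ≈ 478.331 billion.
After: m₂ = (1 + 0.454) / (0.0907 + 0.0098 + 0.454) ≈ 2.62218, MB₂ = 179 + 19.3 = 198.3, so M₂ = 2.62218 × 198.3 ≈ 519.9783 billion.
ΔM = M₂ − M₁ = 519.9783 − 478.331 = 41.6473 billion.

A$41.6 billion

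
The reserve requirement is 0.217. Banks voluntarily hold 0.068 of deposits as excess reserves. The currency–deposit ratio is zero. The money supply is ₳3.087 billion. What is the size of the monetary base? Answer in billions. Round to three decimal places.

The money multiplier is m = 1 / (rr + e) = 1 / (0.217 + 0.068) ≈ 3.50877.
MB = M / m = 3.087 / 3.50877 ≈ 0.8798 billion.

₳0.880 billion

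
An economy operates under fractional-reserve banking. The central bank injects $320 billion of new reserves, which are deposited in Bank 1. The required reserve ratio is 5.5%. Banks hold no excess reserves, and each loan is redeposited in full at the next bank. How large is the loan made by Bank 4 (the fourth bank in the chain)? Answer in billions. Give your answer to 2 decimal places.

$255.20 billion

Each bank lends a fraction (1 − rr) = 0.9450 of the deposit it receives, so Bank 4 receives 320·0.9450^3 and lends 320·0.9450^4 ≈ 255.1980 billion.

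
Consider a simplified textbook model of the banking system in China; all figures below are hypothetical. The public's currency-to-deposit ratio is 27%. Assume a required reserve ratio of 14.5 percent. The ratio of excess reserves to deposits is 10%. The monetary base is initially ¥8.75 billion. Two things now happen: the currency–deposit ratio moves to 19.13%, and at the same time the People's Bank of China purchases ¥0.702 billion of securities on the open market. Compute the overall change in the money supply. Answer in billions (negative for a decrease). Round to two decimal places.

¥4.23 billion

Before: m₁ = (1 + 0.27) / (0.145 + 0.1 + 0.27) ≈ 2.4660, MB₁ = 8.75, so M₁ = 2.4660 × 8.75 = 21.5775 billion.
After: m₂ = (1 + 0.1913) / (0.145 + 0.1 + 0.1913) ≈ 2.7305, MB₂ = 8.75 + 0.702 = 9.452, so M₂ = 2.7305 × 9.452 ≈ 25.8087 billion.
ΔM = M₂ − M₁ = 25.8087 − 21.5775 = 4.2312 billion.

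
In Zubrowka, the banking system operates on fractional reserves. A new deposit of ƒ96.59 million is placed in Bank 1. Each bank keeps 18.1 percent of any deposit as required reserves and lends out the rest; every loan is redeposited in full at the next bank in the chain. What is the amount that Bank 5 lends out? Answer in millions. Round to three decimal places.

ƒ35.592 million

Each bank lends a fraction (1 − rr) = 0.8190 of the deposit it receives, so Bank 5 receives 96.59·0.8190^4 and lends 96.59·0.8190^5 ≈ 35.5919 million.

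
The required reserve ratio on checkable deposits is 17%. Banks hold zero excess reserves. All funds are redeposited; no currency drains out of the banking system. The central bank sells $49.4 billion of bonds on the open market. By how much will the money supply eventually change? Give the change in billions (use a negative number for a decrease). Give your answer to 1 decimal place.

The simple money multiplier is m = 1/rr = 1/0.17 ≈ 5.8824.
An open-market sale reduces the monetary base by 49.4 billion, so ΔM = m × ΔMB = 5.8824 × (−49.4) ≈ -290.5906 billion.

-290.6 billion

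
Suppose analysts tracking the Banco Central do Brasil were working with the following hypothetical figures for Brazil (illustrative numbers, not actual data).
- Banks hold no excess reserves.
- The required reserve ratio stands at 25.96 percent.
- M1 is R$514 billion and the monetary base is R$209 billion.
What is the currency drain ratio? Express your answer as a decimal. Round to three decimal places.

Using m = M/MB = 514/209 ≈ 2.459330. From m = (1 + c)/(c + rr + e), rearranging gives 1 + c = m·(c + rr + e), so c·(1 − m) = m·(rr + e) − 1.
Hence c = [m·(rr + e) − 1]/(1 − m) = [2.459330 × (0.2596 + 0) − 1] / (1 − 2.459330) ≈ 0.247756.

0.248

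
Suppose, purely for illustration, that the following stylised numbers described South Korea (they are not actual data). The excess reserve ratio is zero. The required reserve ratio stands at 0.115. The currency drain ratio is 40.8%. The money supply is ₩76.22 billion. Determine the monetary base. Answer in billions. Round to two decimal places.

The money multiplier is m = (1 + c) / (rr + c) = (1 + 0.408) / (0.115 + 0.408) ≈ 2.69216.
MB = M / m = 76.22 / 2.69216 ≈ 28.3118 billion.

₩28.31 billion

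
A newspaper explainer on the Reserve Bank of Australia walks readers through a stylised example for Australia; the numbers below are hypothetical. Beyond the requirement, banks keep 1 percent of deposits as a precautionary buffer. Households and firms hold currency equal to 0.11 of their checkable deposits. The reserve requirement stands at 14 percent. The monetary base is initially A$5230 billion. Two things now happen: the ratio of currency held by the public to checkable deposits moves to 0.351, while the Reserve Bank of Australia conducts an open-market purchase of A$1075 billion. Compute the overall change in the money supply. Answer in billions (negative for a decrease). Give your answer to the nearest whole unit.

Before: m₁ = (1 + 0.11) / (0.14 + 0.01 + 0.11) ≈ 4.26923, MB₁ = 5230, so M₁ = 4.26923 × 5230 = 22328.0729 billion.
After: m₂ = (1 + 0.351) / (0.14 + 0.01 + 0.351) ≈ 2.69661, MB₂ = 5230 + 1075 = 6305, so M₂ = 2.69661 × 6305 ≈ 17002.1261 billion.
ΔM = M₂ − M₁ = 17002.1261 − 22328.0729 = -5325.9468 billion.

-5326 billion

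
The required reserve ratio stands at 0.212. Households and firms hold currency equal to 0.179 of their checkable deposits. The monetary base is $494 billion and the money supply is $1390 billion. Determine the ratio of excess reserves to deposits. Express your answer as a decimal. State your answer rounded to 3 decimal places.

Using m = M/MB = 1390/494 ≈ 2.813765. Since m = (1 + c)/(c + rr + e), the denominator satisfies c + rr + e = (1 + c)/m = (1 + 0.179) / 2.813765 ≈ 0.419012.
With c = 0.179 and rr = 0.212, the ratio of excess reserves to deposits is 0.419012 − 0.179 − 0.212 = 0.028012.

0.028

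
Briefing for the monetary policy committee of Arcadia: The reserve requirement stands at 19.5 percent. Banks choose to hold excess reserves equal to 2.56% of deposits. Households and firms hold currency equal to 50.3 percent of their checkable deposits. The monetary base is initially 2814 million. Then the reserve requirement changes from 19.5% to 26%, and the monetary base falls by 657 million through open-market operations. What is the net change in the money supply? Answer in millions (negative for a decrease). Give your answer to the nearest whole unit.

-1734 million

Before: m₁ = (1 + 0.503) / (0.195 + 0.0256 + 0.503) ≈ 2.07711, MB₁ = 2814, so M₁ = 2.07711 × 2814 ≈ 5844.9875 million.
After: m₂ = (1 + 0.503) / (0.26 + 0.0256 + 0.503) ≈ 1.90591, MB₂ = 2814 − 657 = 2157, so M₂ = 1.90591 × 2157 ≈ 4111.0479 million.
ΔM = M₂ − M₁ = 4111.0479 − 5844.9875 = -1733.9396 million.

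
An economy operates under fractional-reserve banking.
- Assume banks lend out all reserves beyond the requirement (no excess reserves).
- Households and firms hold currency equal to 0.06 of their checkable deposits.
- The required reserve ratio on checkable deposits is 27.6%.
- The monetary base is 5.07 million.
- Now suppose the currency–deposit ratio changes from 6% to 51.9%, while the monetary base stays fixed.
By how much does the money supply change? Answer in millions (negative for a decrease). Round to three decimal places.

-6.307 million

Initially m₁ = (1 + 0.06) / (0.276 + 0.06) ≈ 3.15476, so M₁ = 3.15476 × 5.07 ≈ 15.9946 million.
After the change m₂ = (1 + 0.519) / (0.276 + 0.519) ≈ 1.91069, so M₂ = 1.91069 × 5.07 ≈ 9.6872 million.
ΔM = M₂ − M₁ = 9.6872 − 15.9946 = -6.3074 million.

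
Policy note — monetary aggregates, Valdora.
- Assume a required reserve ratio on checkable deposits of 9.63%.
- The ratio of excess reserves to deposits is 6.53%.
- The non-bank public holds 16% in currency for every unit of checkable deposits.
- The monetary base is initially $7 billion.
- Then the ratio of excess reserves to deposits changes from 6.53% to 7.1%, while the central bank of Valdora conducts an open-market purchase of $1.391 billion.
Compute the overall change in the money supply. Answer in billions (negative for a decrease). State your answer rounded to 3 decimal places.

Before: m₁ = (1 + 0.16) / (0.0963 + 0.0653 + 0.16) ≈ 3.60697, MB₁ = 7, so M₁ = 3.60697 × 7 ≈ 25.2488 billion.
After: m₂ = (1 + 0.16) / (0.0963 + 0.071 + 0.16) ≈ 3.54415, MB₂ = 7 + 1.391 = 8.391, so M₂ = 3.54415 × 8.391 ≈ 29.739 billion.
ΔM = M₂ − M₁ = 29.739 − 25.2488 = 4.4902 billion.

$4.490 billion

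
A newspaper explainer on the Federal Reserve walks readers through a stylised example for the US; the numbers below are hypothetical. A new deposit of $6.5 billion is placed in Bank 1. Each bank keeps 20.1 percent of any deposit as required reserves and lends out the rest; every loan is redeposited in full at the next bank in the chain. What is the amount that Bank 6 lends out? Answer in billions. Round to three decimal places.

$1.691 billion

Each bank lends a fraction (1 − rr) = 0.7990 of the deposit it receives, so Bank 6 receives 6.5·0.7990^5 and lends 6.5·0.7990^6 ≈ 1.6912 billion.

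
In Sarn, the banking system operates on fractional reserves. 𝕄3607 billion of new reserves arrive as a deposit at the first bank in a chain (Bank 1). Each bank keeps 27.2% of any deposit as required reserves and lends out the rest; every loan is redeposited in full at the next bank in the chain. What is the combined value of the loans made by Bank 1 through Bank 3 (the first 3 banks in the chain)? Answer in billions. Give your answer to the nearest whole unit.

Bank i lends (1 − rr)^i of the original deposit: Bank 1 lends 3607·0.7280 = 2625.8960, Bank 2 lends 3607·0.7280² ≈ 1911.6523, and so on.
Summing a geometric series: total = 3607·[0.7280·(1 − 0.7280^3) / (1 − 0.7280)] ≈ 5929.2312 billion.

𝕄5929 billion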